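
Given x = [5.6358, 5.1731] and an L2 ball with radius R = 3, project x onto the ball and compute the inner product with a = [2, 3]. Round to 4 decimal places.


Step 1: Compute ||x|| (intermediates to 6 decimals).
||x|| = sqrt(5.6358^2 + 5.1731^2) = 7.650046
Step 2: Project.
Since ||x|| > R, scale = R/||x|| = 3/7.650046 = 0.392155, proj(x) = scale * x
proj(x) = [2.210107, 2.028657]
Step 3: Dot product.
a^T * proj(x) = 2*2.210107 + 3*2.028657 = 10.5062


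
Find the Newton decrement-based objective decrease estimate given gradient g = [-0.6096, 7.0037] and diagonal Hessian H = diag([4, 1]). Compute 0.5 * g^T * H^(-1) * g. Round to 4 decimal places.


Step 1: H is diagonal, so H^(-1) * g = [-0.1524, 7.0037].
Step 2: g^T H^(-1) g = sum_i g_i^2 / H_ii
  = (-0.6096)^2/4 + (7.0037)^2/1
  = 0.0929 + 49.0518 = 49.1447
Step 3: Objective decrease = 0.5 * g^T H^(-1) g = 24.5724


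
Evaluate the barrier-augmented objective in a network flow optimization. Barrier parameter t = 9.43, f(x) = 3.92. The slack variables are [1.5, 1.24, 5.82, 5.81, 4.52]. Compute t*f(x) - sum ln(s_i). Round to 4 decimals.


Step 1: Compute log-barrier.
ln values: [0.4055, 0.2151, 1.7613, 1.7596, 1.5085]
phi = -(0.4055 + 0.2151 + 1.7613 + 1.7596 + 1.5085) = -5.65
Step 2: Compute augmented objective.
t*f(x) = 9.43*3.92 = 36.9656
Total = 36.9656 - 5.65 = 31.3156


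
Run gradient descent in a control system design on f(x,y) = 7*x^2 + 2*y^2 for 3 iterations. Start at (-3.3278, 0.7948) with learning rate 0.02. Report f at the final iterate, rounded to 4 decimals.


Gradient descent on f(x,y) = 7*x^2 + 2*y^2.
Starting point: (-3.3278, 0.7948), alpha = 0.02
Step 1: grad_x = 2*7*-3.3278 = -46.5892, grad_y = 2*2*0.7948 = 3.1792
  x_1 = -3.3278 - 0.02*-46.5892 = -2.396
  y_1 = 0.7948 - 0.02*3.1792 = 0.7312
Step 2: grad_x = 2*7*-2.396 = -33.5442, grad_y = 2*2*0.7312 = 2.9249
  x_2 = -2.396 - 0.02*-33.5442 = -1.7251
  y_2 = 0.7312 - 0.02*2.9249 = 0.6727
Step 3: grad_x = 2*7*-1.7251 = -24.1518, grad_y = 2*2*0.6727 = 2.6909
  x_3 = -1.7251 - 0.02*-24.1518 = -1.2421
  y_3 = 0.6727 - 0.02*2.6909 = 0.6189
f(-1.2421, 0.6189) = 7*(-1.2421)^2 + 2*0.6189^2 = 11.5657


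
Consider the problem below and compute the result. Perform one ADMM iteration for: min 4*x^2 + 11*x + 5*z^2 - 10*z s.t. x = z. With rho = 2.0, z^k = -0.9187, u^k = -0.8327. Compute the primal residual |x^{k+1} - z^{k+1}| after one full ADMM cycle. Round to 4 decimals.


ADMM iteration with rho = 2.0, z^k = -0.9187, u^k = -0.8327
Step 1: x-update.
Minimize 4*x^2 + 11*x + (2.0/2)*(x + 0.9187 - 0.8327)^2
FOC: (2*4 + 2.0)*x = -11 + 2.0*(-0.9187 + 0.8327)
x^{k+1} = -1.1172
Step 2: z-update.
Minimize 5*z^2 - 10*z + (2.0/2)*(-1.1172 - z - 0.8327)^2
FOC: (2*5 + 2.0)*z = 10 + 2.0*(-1.1172 - 0.8327)
z^{k+1} = 0.5084
Step 3: u-update.
u^{k+1} = -0.8327 - 1.1172 - 0.5084 = -2.4583
Step 4: Primal residual = |-1.1172 - 0.5084| = 1.6256


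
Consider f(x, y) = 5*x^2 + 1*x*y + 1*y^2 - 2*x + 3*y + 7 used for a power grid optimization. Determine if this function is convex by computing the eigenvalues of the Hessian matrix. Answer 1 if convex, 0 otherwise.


The Hessian of f(x,y) = 5*x^2 + 1*x*y + 1*y^2 - 2*x + 3*y + 7 is:
H = [[10, 1], [1, 2]]
Trace = 10 + 2 = 12
Determinant = 10*2 - (1)^2 = 19
Discriminant = (12)^2 - 4*19 = 68.0
Eigenvalues: lambda_1 = 1.8769, lambda_2 = 10.1231
The function is convex.

1


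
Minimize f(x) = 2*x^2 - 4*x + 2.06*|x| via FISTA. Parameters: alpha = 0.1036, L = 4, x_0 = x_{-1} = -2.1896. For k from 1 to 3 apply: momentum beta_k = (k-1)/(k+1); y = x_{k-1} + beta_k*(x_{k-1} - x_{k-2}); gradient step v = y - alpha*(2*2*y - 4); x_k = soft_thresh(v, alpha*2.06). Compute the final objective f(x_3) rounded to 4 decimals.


FISTA on f(x) = 2*x^2 - 4*x + 2.06*|x|
L = 4, alpha = 0.1036
Iteration 1: beta = 0.0, y = -2.1896 + 0.0*(-2.1896 + 2.1896) = -2.1896
  grad(y) = -12.7584, v = y - alpha*grad = -0.8678
  prox(v) = soft_thresh(-0.8678, 0.2134) = -0.6544
Iteration 2: beta = 0.3333, y = -0.6544 + 0.3333*(-0.6544 + 2.1896) = -0.1427
  grad(y) = -4.5707, v = y - alpha*grad = 0.3308
  prox(v) = soft_thresh(0.3308, 0.2134) = 0.1174
Iteration 3: beta = 0.5, y = 0.1174 + 0.5*(0.1174 + 0.6544) = 0.5033
  grad(y) = -1.9866, v = y - alpha*grad = 0.7092
  prox(v) = soft_thresh(0.7092, 0.2134) = 0.4957
f(x_3) = 2*0.4957^2 - 4*0.4957 + 2.06*|0.4957| = -0.4702


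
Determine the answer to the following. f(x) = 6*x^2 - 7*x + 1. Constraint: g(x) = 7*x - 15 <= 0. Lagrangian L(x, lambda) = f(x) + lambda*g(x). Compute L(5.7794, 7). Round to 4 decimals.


Step 1: Evaluate f(x).
f(5.7794) = 6*5.7794^2 - 7*5.7794 + 1 = 160.953
Step 2: Evaluate g(x).
g(5.7794) = 7*5.7794 - 15 = 25.4558
Step 3: Compute Lagrangian.
L = 160.953 + 7*25.4558 = 339.1436


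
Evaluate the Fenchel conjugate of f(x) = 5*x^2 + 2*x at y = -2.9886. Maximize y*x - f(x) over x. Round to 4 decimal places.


f*(y) = sup_x {y*x - a*x^2 - b*x} = sup_x {(y-b)*x - a*x^2}
FOC: (y - b) - 2a*x = 0 => x* = (y - b)/(2a)
x* = (-2.9886 - 2)/(2*5) = -0.4989
f*(-2.9886) = (y-b)^2/(4a) = (-2.9886 - 2)^2/(4*5)
= 24.8861/20 = 1.2443


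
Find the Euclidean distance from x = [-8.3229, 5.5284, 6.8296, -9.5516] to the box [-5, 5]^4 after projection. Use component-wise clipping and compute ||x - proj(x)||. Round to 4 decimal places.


Project each component onto [-5, 5].
clip(-8.3229) = -5.0, clip(5.5284) = 5.0, clip(6.8296) = 5.0, clip(-9.5516) = -5.0
Projection = [-5.0, 5.0, 5.0, -5.0]
Squared diffs: [11.0417, 0.2792, 3.3474, 20.7171]
Distance = sqrt(35.3854) = 5.9486


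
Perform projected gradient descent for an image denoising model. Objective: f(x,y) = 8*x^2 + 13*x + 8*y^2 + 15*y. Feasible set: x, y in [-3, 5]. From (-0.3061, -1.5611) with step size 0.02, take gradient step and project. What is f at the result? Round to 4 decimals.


Step 1: Compute gradient at (-0.3061, -1.5611).
grad_x = 2*8*-0.3061 + 13 = 8.1024
grad_y = 2*8*-1.5611 + 15 = -9.9776
Step 2: Gradient step.
x_raw = -0.3061 - 0.02*8.1024 = -0.4681
y_raw = -1.5611 - 0.02*-9.9776 = -1.3615
Step 3: Project onto [-3, 5].
x_proj = clip(-0.4681) = -0.4681
y_proj = clip(-1.3615) = -1.3615
Step 4: Evaluate f.
f(-0.4681, -1.3615) = -9.9253


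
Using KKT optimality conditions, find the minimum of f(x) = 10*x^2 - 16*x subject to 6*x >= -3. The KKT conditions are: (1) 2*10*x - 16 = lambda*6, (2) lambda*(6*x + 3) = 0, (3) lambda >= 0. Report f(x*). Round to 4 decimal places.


Step 1: Try lambda = 0 (constraint inactive).
Stationarity: 2*10*x - 16 = 0
x* = 16/(2*10) = 0.8
Check constraint: 6*0.8 = 4.8 >= -3 -- satisfied.
Step 2: Compute optimal value.
f(x*) = 10*0.8^2 - 16*0.8 = -6.4


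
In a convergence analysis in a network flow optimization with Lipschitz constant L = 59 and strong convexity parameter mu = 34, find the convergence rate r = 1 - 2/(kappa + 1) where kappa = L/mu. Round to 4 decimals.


Step 1: Compute the condition number.
kappa = L/mu = 59/34 = 1.7353
Step 2: Compute the convergence rate.
r = 1 - 2/(kappa + 1) = 1 - 2*mu/(L + mu) = (L - mu)/(L + mu) = 25/93 = 0.2688


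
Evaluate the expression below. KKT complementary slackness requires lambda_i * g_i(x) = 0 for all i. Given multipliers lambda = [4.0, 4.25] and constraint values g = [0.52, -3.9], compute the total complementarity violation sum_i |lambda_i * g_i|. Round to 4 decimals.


KKT complementary slackness check:
lambda_1 * g_1 = 4.0 * 0.52 = 2.08
lambda_2 * g_2 = 4.25 * -3.9 = -16.575
Total violation = 2.08 + 16.575 = 18.655


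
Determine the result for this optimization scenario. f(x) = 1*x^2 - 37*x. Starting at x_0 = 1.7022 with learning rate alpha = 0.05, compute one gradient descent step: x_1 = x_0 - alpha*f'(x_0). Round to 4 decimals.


We compute the gradient at x_0 and apply the update.
f'(x) = 2*x - 37
f'(1.7022) = 2*1.7022 - 37 = -33.5956
x_1 = 1.7022 - 0.05*-33.5956 = 3.382


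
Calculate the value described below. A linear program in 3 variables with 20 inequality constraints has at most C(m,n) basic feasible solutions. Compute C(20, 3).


Each vertex corresponds to some choice of n active constraints out of m, so the number of vertices is at most C(m, n) = m! / (n!(m-n)!).
m = 20, n = 3
Numerator: 20 * 19 * 18
Denominator: 3! = 6
C(20, 3) = 1140


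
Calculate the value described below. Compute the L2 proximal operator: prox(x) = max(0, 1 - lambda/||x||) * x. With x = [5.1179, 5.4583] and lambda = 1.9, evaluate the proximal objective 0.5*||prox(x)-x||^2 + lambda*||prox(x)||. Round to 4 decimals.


Step 1: Compute ||x||.
||x|| = 7.4824
Step 2: Compute scaling factor.
scale = max(0, 1 - 1.9/7.4824) = 0.7461
Step 3: prox(x) = [3.8183, 4.0723]
||prox(x)|| = 5.5824
Step 4: Proximal objective.
0.5*||prox-x||^2 = 1.805
lambda*||prox|| = 10.6066
Total = 12.4115


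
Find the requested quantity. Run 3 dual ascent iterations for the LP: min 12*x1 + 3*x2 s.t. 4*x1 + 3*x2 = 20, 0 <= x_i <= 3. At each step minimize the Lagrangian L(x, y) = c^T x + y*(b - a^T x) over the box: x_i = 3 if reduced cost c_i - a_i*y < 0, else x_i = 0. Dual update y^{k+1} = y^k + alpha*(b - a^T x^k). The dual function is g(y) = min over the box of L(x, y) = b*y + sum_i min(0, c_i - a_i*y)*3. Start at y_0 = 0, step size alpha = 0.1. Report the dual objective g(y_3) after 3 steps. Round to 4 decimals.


Dual ascent for LP: min 12*x1 + 3*x2, 4*x1 + 3*x2 = 20, 0 <= x_i <= 3
Step 1: y^k = 0.0, reduced costs: (12.0, 3.0)
  x^k = (0.0, 0.0), subgradient = b - a^T x = 20.0
  y^{k+1} = 0.0 + 0.1*20.0 = 2.0
Step 2: y^k = 2.0, reduced costs: (4.0, -3.0)
  x^k = (0.0, 3.0), subgradient = b - a^T x = 11.0
  y^{k+1} = 2.0 + 0.1*11.0 = 3.1
Step 3: y^k = 3.1, reduced costs: (-0.4, -6.3)
  x^k = (3.0, 3.0), subgradient = b - a^T x = -1.0
  y^{k+1} = 3.1 + 0.1*-1.0 = 3.0
Dual objective at y_3 = 3.0: reduced costs (0.0, -6.0), box minimizer x = (0.0, 3.0)
g(y_3) = b*y + (c1 - a1*y)*x1 + (c2 - a2*y)*x2 = 20*3.0 + 0.0*0.0 + (-6.0)*3.0 = 60.0 + 0.0 - 18.0 = 42.0


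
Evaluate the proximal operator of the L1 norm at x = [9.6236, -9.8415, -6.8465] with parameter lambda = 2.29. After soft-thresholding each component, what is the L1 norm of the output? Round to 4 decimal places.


Soft-thresholding with lambda = 2.29:
prox(9.6236) = sign(9.6236)*max(|9.6236| - 2.29, 0) = 7.3336
prox(-9.8415) = sign(-9.8415)*max(|-9.8415| - 2.29, 0) = -7.5515
prox(-6.8465) = sign(-6.8465)*max(|-6.8465| - 2.29, 0) = -4.5565
prox(x) = [7.3336, -7.5515, -4.5565]
||prox(x)||_1 = 7.3336 + 7.5515 + 4.5565 = 19.4416


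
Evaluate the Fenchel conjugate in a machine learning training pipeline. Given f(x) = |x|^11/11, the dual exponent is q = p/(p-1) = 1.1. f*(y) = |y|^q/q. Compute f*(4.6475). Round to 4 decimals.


The conjugate exponent q satisfies 1/p + 1/q = 1.
p = 11, so q = 11/(11 - 1) = 1.1
|y|^q = 4.6475^1.1 = 5.4193
f*(4.6475) = 5.4193 / 1.1 = 4.9266


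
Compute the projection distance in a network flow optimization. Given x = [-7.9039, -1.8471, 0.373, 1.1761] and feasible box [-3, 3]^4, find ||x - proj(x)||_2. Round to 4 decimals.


Project each component onto [-3, 3].
clip(-7.9039) = -3.0, clip(-1.8471) = -1.8471, clip(0.373) = 0.373, clip(1.1761) = 1.1761
Projection = [-3.0, -1.8471, 0.373, 1.1761]
Squared diffs: [24.0482, 0.0, 0.0, 0.0]
Distance = sqrt(24.0482) = 4.9039


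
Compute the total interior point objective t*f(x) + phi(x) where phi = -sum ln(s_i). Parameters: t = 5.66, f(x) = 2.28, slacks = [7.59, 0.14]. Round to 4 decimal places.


Step 1: Compute log-barrier.
ln values: [2.0268, -1.9661]
phi = -(2.0268 - 1.9661) = -0.0607
Step 2: Compute augmented objective.
t*f(x) = 5.66*2.28 = 12.9048
Total = 12.9048 - 0.0607 = 12.8441


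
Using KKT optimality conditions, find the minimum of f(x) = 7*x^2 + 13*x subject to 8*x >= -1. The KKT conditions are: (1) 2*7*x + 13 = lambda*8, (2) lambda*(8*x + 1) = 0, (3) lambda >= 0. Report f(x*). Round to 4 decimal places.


Step 1: Try lambda = 0 (constraint inactive).
x_unc = -13/(2*7) = -0.9286
Check: 8*-0.9286 = -7.4288 < -1 -- violated!
Step 2: Constraint must be active: 8*x = -1
x* = -1/8 = -0.125
lambda = (2*7*(-0.125) + 13)/8 = 1.4063
Step 3: Compute optimal value.
f(x*) = 7*(-0.125)^2 + 13*(-0.125) = -1.5156


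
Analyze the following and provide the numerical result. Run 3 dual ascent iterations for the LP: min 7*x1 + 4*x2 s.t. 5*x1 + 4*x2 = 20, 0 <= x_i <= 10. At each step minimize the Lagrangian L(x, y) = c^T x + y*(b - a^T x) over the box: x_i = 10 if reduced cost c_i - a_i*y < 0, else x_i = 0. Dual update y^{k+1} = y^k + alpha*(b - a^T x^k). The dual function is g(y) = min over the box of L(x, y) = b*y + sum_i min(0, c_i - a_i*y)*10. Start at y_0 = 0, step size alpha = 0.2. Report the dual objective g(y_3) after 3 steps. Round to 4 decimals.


Dual ascent for LP: min 7*x1 + 4*x2, 5*x1 + 4*x2 = 20, 0 <= x_i <= 10
Step 1: y^k = 0.0, reduced costs: (7.0, 4.0)
  x^k = (0.0, 0.0), subgradient = b - a^T x = 20.0
  y^{k+1} = 0.0 + 0.2*20.0 = 4.0
Step 2: y^k = 4.0, reduced costs: (-13.0, -12.0)
  x^k = (10.0, 10.0), subgradient = b - a^T x = -70.0
  y^{k+1} = 4.0 + 0.2*-70.0 = -10.0
Step 3: y^k = -10.0, reduced costs: (57.0, 44.0)
  x^k = (0.0, 0.0), subgradient = b - a^T x = 20.0
  y^{k+1} = -10.0 + 0.2*20.0 = -6.0
Dual objective at y_3 = -6.0: reduced costs (37.0, 28.0), box minimizer x = (0.0, 0.0)
g(y_3) = b*y + (c1 - a1*y)*x1 + (c2 - a2*y)*x2 = 20*(-6.0) + 37.0*0.0 + 28.0*0.0 = -120.0 + 0.0 + 0.0 = -120.0


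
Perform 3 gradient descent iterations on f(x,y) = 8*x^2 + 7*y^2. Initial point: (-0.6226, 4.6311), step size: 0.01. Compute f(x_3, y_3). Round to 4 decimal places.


Gradient descent on f(x,y) = 8*x^2 + 7*y^2.
Starting point: (-0.6226, 4.6311), alpha = 0.01
Step 1: grad_x = 2*8*-0.6226 = -9.9616, grad_y = 2*7*4.6311 = 64.8354
  x_1 = -0.6226 - 0.01*-9.9616 = -0.523
  y_1 = 4.6311 - 0.01*64.8354 = 3.9827
Step 2: grad_x = 2*8*-0.523 = -8.3677, grad_y = 2*7*3.9827 = 55.7584
  x_2 = -0.523 - 0.01*-8.3677 = -0.4393
  y_2 = 3.9827 - 0.01*55.7584 = 3.4252
Step 3: grad_x = 2*8*-0.4393 = -7.0289, grad_y = 2*7*3.4252 = 47.9523
  x_3 = -0.4393 - 0.01*-7.0289 = -0.369
  y_3 = 3.4252 - 0.01*47.9523 = 2.9456
f(-0.369, 2.9456) = 8*(-0.369)^2 + 7*2.9456^2 = 61.8269


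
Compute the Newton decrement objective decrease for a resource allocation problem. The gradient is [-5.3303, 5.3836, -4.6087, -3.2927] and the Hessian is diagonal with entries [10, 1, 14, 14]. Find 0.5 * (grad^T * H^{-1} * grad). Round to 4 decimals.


Step 1: H is diagonal, so H^(-1) * g = [-0.533, 5.3836, -0.3292, -0.2352].
Step 2: g^T H^(-1) g = sum_i g_i^2 / H_ii
  = (-5.3303)^2/10 + (5.3836)^2/1 + (-4.6087)^2/14 + (-3.2927)^2/14
  = 2.8412 + 28.9831 + 1.5172 + 0.7744 = 34.1159
Step 3: Objective decrease = 0.5 * g^T H^(-1) g = 17.058


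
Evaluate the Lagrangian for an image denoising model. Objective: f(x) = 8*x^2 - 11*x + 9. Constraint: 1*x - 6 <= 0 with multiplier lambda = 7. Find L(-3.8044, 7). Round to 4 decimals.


Step 1: Evaluate f(x).
f(-3.8044) = 8*(-3.8044)^2 - 11*(-3.8044) + 9 = 166.6361
Step 2: Evaluate g(x).
g(-3.8044) = 1*-3.8044 - 6 = -9.8044
Step 3: Compute Lagrangian.
L = 166.6361 + 7*-9.8044 = 98.0053


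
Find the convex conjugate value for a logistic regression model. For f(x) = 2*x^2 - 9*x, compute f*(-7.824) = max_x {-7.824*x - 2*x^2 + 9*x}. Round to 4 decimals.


f*(y) = sup_x {y*x - a*x^2 - b*x} = sup_x {(y-b)*x - a*x^2}
FOC: (y - b) - 2a*x = 0 => x* = (y - b)/(2a)
x* = (-7.824 + 9)/(2*2) = 0.294
f*(-7.824) = (y-b)^2/(4a) = (-7.824 + 9)^2/(4*2)
= 1.383/8 = 0.1729


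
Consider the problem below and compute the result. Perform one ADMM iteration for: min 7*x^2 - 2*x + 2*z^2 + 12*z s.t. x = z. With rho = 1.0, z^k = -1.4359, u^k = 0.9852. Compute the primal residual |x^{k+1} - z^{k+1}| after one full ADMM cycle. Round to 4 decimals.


ADMM iteration with rho = 1.0, z^k = -1.4359, u^k = 0.9852
Step 1: x-update.
Minimize 7*x^2 - 2*x + (1.0/2)*(x + 1.4359 + 0.9852)^2
FOC: (2*7 + 1.0)*x = 2 + 1.0*(-1.4359 - 0.9852)
x^{k+1} = -0.0281
Step 2: z-update.
Minimize 2*z^2 + 12*z + (1.0/2)*(-0.0281 - z + 0.9852)^2
FOC: (2*2 + 1.0)*z = -12 + 1.0*(-0.0281 + 0.9852)
z^{k+1} = -2.2086
Step 3: u-update.
u^{k+1} = 0.9852 - 0.0281 + 2.2086 = 3.1657
Step 4: Primal residual = |-0.0281 + 2.2086| = 2.1805


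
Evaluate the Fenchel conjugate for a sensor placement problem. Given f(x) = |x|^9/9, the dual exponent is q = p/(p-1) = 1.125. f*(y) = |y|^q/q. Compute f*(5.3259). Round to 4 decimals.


The conjugate exponent q satisfies 1/p + 1/q = 1.
p = 9, so q = 9/(9 - 1) = 1.125
|y|^q = 5.3259^1.125 = 6.5644
f*(5.3259) = 6.5644 / 1.125 = 5.835


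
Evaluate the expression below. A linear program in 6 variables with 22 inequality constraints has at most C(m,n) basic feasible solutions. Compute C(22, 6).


Each vertex corresponds to some choice of n active constraints out of m, so the number of vertices is at most C(m, n) = m! / (n!(m-n)!).
m = 22, n = 6
Numerator: 22 * 21 * 20 * 19 * 18 * 17
Denominator: 6! = 720
C(22, 6) = 74613


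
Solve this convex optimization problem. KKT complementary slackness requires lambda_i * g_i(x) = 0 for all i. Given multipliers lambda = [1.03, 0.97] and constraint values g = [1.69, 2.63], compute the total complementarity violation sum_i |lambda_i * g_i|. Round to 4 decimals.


KKT complementary slackness check:
lambda_1 * g_1 = 1.03 * 1.69 = 1.7407
lambda_2 * g_2 = 0.97 * 2.63 = 2.5511
Total violation = 1.7407 + 2.5511 = 4.2918


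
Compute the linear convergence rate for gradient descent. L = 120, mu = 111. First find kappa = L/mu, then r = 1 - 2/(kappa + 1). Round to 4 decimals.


Step 1: Compute the condition number.
kappa = L/mu = 120/111 = 1.0811
Step 2: Compute the convergence rate.
r = 1 - 2/(kappa + 1) = 1 - 2*mu/(L + mu) = (L - mu)/(L + mu) = 9/231 = 0.039


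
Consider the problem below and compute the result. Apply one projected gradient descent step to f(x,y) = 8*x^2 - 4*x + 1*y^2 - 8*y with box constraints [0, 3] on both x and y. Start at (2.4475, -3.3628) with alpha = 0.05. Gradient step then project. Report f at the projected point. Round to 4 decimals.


Step 1: Compute gradient at (2.4475, -3.3628).
grad_x = 2*8*2.4475 - 4 = 35.16
grad_y = 2*1*-3.3628 - 8 = -14.7256
Step 2: Gradient step.
x_raw = 2.4475 - 0.05*35.16 = 0.6895
y_raw = -3.3628 - 0.05*-14.7256 = -2.6265
Step 3: Project onto [0, 3].
x_proj = clip(0.6895) = 0.6895
y_proj = clip(-2.6265) = 0.0
Step 4: Evaluate f.
f(0.6895, 0.0) = 1.0453


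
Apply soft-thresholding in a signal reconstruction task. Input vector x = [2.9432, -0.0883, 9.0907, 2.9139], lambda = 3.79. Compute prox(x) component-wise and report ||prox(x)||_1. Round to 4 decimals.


Soft-thresholding with lambda = 3.79:
prox(2.9432) = sign(2.9432)*max(|2.9432| - 3.79, 0) = 0.0
prox(-0.0883) = sign(-0.0883)*max(|-0.0883| - 3.79, 0) = 0.0
prox(9.0907) = sign(9.0907)*max(|9.0907| - 3.79, 0) = 5.3007
prox(2.9139) = sign(2.9139)*max(|2.9139| - 3.79, 0) = 0.0
prox(x) = [0.0, 0.0, 5.3007, 0.0]
||prox(x)||_1 = 0.0 + 0.0 + 5.3007 + 0.0 = 5.3007


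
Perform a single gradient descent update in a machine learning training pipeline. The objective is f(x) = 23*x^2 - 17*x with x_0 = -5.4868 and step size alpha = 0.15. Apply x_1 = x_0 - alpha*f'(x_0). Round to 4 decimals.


We compute the gradient at x_0 and apply the update.
f'(x) = 46*x - 17
f'(-5.4868) = 46*-5.4868 - 17 = -269.3928
x_1 = -5.4868 - 0.15*-269.3928 = 34.9221


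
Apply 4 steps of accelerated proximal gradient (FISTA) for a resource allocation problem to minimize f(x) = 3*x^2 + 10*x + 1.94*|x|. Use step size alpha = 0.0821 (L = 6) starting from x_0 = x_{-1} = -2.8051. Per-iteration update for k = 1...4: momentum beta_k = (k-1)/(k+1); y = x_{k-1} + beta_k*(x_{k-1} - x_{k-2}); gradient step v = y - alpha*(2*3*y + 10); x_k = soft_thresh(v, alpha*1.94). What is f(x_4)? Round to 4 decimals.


FISTA on f(x) = 3*x^2 + 10*x + 1.94*|x|
L = 6, alpha = 0.0821
Iteration 1: beta = 0.0, y = -2.8051 + 0.0*(-2.8051 + 2.8051) = -2.8051
  grad(y) = -6.8306, v = y - alpha*grad = -2.2443
  prox(v) = soft_thresh(-2.2443, 0.1593) = -2.085
Iteration 2: beta = 0.3333, y = -2.085 + 0.3333*(-2.085 + 2.8051) = -1.845
  grad(y) = -1.0701, v = y - alpha*grad = -1.7572
  prox(v) = soft_thresh(-1.7572, 0.1593) = -1.5979
Iteration 3: beta = 0.5, y = -1.5979 + 0.5*(-1.5979 + 2.085) = -1.3543
  grad(y) = 1.8741, v = y - alpha*grad = -1.5082
  prox(v) = soft_thresh(-1.5082, 0.1593) = -1.3489
Iteration 4: beta = 0.6, y = -1.3489 + 0.6*(-1.3489 + 1.5979) = -1.1995
  grad(y) = 2.8029, v = y - alpha*grad = -1.4296
  prox(v) = soft_thresh(-1.4296, 0.1593) = -1.2704
f(x_4) = 3*(-1.2704)^2 + 10*(-1.2704) + 1.94*|-1.2704| = -5.3977


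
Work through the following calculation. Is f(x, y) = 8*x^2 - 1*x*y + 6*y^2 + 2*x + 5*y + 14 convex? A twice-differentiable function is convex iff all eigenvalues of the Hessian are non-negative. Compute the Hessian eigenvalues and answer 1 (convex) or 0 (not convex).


The Hessian of f(x,y) = 8*x^2 - 1*x*y + 6*y^2 + 2*x + 5*y + 14 is:
H = [[16, -1], [-1, 12]]
Trace = 16 + 12 = 28
Determinant = 16*12 - (-1)^2 = 191
Discriminant = (28)^2 - 4*191 = 20.0
Eigenvalues: lambda_1 = 11.7639, lambda_2 = 16.2361
The function is convex.

1


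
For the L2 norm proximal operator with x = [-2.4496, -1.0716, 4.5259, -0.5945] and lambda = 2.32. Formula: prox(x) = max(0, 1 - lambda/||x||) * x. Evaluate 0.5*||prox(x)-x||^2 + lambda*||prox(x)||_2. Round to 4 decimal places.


Step 1: Compute ||x||.
||x|| = 5.2902
Step 2: Compute scaling factor.
scale = max(0, 1 - 2.32/5.2902) = 0.5615
Step 3: prox(x) = [-1.3753, -0.6017, 2.5411, -0.3338]
||prox(x)|| = 2.9702
Step 4: Proximal objective.
0.5*||prox-x||^2 = 2.6912
lambda*||prox|| = 6.8909
Total = 9.582


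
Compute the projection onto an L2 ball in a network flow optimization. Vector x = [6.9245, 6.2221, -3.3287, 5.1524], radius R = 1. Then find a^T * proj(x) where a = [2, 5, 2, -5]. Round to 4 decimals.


Step 1: Compute ||x|| (intermediates to 6 decimals).
||x|| = sqrt(6.9245^2 + 6.2221^2 + (-3.3287)^2 + 5.1524^2) = 11.148574
Step 2: Project.
Since ||x|| > R, scale = R/||x|| = 1/11.148574 = 0.089698, proj(x) = scale * x
proj(x) = [0.621114, 0.55811, -0.298578, 0.46216]
Step 3: Dot product.
a^T * proj(x) = 2*0.621114 + 5*0.55811 + 2*(-0.298578) - 5*0.46216 = 1.1248


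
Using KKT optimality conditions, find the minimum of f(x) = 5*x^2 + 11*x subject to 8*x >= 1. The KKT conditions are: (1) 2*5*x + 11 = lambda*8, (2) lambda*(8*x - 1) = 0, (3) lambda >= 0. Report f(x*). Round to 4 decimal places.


Step 1: Try lambda = 0 (constraint inactive).
x_unc = -11/(2*5) = -1.1
Check: 8*-1.1 = -8.8 < 1 -- violated!
Step 2: Constraint must be active: 8*x = 1
x* = 1/8 = 0.125
lambda = (2*5*0.125 + 11)/8 = 1.5313
Step 3: Compute optimal value.
f(x*) = 5*0.125^2 + 11*0.125 = 1.4531


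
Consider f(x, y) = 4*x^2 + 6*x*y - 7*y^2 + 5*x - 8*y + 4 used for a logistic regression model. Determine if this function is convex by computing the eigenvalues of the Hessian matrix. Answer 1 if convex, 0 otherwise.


The Hessian of f(x,y) = 4*x^2 + 6*x*y - 7*y^2 + 5*x - 8*y + 4 is:
H = [[8, 6], [6, -14]]
Trace = 8 - 14 = -6
Determinant = 8*-14 - (6)^2 = -148
Discriminant = (-6)^2 - 4*-148 = 628.0
Eigenvalues: lambda_1 = -15.53, lambda_2 = 9.53
The function is not convex.

0


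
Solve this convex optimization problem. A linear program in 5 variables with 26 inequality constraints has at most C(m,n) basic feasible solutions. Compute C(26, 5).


Each vertex corresponds to some choice of n active constraints out of m, so the number of vertices is at most C(m, n) = m! / (n!(m-n)!).
m = 26, n = 5
Numerator: 26 * 25 * 24 * 23 * 22
Denominator: 5! = 120
C(26, 5) = 65780


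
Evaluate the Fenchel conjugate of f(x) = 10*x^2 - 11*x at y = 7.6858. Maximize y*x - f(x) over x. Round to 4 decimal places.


f*(y) = sup_x {y*x - a*x^2 - b*x} = sup_x {(y-b)*x - a*x^2}
FOC: (y - b) - 2a*x = 0 => x* = (y - b)/(2a)
x* = (7.6858 + 11)/(2*10) = 0.9343
f*(7.6858) = (y-b)^2/(4a) = (7.6858 + 11)^2/(4*10)
= 349.1591/40 = 8.729


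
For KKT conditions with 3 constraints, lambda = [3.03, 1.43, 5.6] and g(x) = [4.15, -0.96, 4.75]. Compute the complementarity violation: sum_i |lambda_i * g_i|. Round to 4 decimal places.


KKT complementary slackness check:
lambda_1 * g_1 = 3.03 * 4.15 = 12.5745
lambda_2 * g_2 = 1.43 * -0.96 = -1.3728
lambda_3 * g_3 = 5.6 * 4.75 = 26.6
Total violation = 12.5745 + 1.3728 + 26.6 = 40.5473


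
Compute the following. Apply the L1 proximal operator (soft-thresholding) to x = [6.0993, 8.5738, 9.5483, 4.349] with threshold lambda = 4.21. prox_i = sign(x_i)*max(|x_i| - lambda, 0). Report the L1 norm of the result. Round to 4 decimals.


Soft-thresholding with lambda = 4.21:
prox(6.0993) = sign(6.0993)*max(|6.0993| - 4.21, 0) = 1.8893
prox(8.5738) = sign(8.5738)*max(|8.5738| - 4.21, 0) = 4.3638
prox(9.5483) = sign(9.5483)*max(|9.5483| - 4.21, 0) = 5.3383
prox(4.349) = sign(4.349)*max(|4.349| - 4.21, 0) = 0.139
prox(x) = [1.8893, 4.3638, 5.3383, 0.139]
||prox(x)||_1 = 1.8893 + 4.3638 + 5.3383 + 0.139 = 11.7304


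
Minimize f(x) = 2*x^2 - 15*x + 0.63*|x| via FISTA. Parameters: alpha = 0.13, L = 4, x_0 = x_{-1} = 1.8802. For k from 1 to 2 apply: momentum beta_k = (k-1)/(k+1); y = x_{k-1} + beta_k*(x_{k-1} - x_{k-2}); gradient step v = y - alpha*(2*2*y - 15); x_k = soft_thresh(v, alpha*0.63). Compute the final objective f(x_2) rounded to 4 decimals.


FISTA on f(x) = 2*x^2 - 15*x + 0.63*|x|
L = 4, alpha = 0.13
Iteration 1: beta = 0.0, y = 1.8802 + 0.0*(1.8802 - 1.8802) = 1.8802
  grad(y) = -7.4792, v = y - alpha*grad = 2.8525
  prox(v) = soft_thresh(2.8525, 0.0819) = 2.7706
Iteration 2: beta = 0.3333, y = 2.7706 + 0.3333*(2.7706 - 1.8802) = 3.0674
  grad(y) = -2.7304, v = y - alpha*grad = 3.4223
  prox(v) = soft_thresh(3.4223, 0.0819) = 3.3404
f(x_2) = 2*3.3404^2 - 15*3.3404 + 0.63*|3.3404| = -25.6851


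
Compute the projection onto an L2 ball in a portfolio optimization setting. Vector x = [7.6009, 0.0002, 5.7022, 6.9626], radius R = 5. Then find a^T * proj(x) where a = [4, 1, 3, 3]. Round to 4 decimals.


Step 1: Compute ||x|| (intermediates to 6 decimals).
||x|| = sqrt(7.6009^2 + 0.0002^2 + 5.7022^2 + 6.9626^2) = 11.779922
Step 2: Project.
Since ||x|| > R, scale = R/||x|| = 5/11.779922 = 0.424451, proj(x) = scale * x
proj(x) = [3.22621, 0.000085, 2.420304, 2.955283]
Step 3: Dot product.
a^T * proj(x) = 4*3.22621 + 1*0.000085 + 3*2.420304 + 3*2.955283 = 29.0317


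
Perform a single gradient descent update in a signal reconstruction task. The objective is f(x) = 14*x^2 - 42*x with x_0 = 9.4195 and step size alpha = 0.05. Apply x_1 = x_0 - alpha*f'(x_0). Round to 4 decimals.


We compute the gradient at x_0 and apply the update.
f'(x) = 28*x - 42
f'(9.4195) = 28*9.4195 - 42 = 221.746
x_1 = 9.4195 - 0.05*221.746 = -1.6678


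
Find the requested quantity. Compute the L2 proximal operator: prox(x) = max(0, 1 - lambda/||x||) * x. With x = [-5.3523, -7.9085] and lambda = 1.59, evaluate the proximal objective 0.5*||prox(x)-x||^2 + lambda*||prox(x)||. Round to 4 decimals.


Step 1: Compute ||x||.
||x|| = 9.5494
Step 2: Compute scaling factor.
scale = max(0, 1 - 1.59/9.5494) = 0.8335
Step 3: prox(x) = [-4.4611, -6.5917]
||prox(x)|| = 7.9594
Step 4: Proximal objective.
0.5*||prox-x||^2 = 1.2641
lambda*||prox|| = 12.6554
Total = 13.9195


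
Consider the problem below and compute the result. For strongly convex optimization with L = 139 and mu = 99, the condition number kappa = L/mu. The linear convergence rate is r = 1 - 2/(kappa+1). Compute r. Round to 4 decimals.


Step 1: Compute the condition number.
kappa = L/mu = 139/99 = 1.404
Step 2: Compute the convergence rate.
r = 1 - 2/(kappa + 1) = 1 - 2*mu/(L + mu) = (L - mu)/(L + mu) = 40/238 = 0.1681


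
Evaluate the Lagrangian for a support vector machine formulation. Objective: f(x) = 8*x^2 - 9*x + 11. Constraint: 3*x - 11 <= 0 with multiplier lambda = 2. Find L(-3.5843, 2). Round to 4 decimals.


Step 1: Evaluate f(x).
f(-3.5843) = 8*(-3.5843)^2 - 9*(-3.5843) + 11 = 146.0364
Step 2: Evaluate g(x).
g(-3.5843) = 3*-3.5843 - 11 = -21.7529
Step 3: Compute Lagrangian.
L = 146.0364 + 2*-21.7529 = 102.5306


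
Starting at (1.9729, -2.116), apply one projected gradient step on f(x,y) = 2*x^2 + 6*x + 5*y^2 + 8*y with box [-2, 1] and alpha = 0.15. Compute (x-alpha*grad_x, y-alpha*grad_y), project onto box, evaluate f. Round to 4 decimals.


Step 1: Compute gradient at (1.9729, -2.116).
grad_x = 2*2*1.9729 + 6 = 13.8916
grad_y = 2*5*-2.116 + 8 = -13.16
Step 2: Gradient step.
x_raw = 1.9729 - 0.15*13.8916 = -0.1108
y_raw = -2.116 - 0.15*-13.16 = -0.142
Step 3: Project onto [-2, 1].
x_proj = clip(-0.1108) = -0.1108
y_proj = clip(-0.142) = -0.142
Step 4: Evaluate f.
f(-0.1108, -0.142) = -1.6756


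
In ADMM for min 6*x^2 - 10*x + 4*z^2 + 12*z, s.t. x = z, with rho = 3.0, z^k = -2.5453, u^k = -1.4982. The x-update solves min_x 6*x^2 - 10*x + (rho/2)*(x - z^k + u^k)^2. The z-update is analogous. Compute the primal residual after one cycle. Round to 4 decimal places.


ADMM iteration with rho = 3.0, z^k = -2.5453, u^k = -1.4982
Step 1: x-update.
Minimize 6*x^2 - 10*x + (3.0/2)*(x + 2.5453 - 1.4982)^2
FOC: (2*6 + 3.0)*x = 10 + 3.0*(-2.5453 + 1.4982)
x^{k+1} = 0.4572
Step 2: z-update.
Minimize 4*z^2 + 12*z + (3.0/2)*(0.4572 - z - 1.4982)^2
FOC: (2*4 + 3.0)*z = -12 + 3.0*(0.4572 - 1.4982)
z^{k+1} = -1.3748
Step 3: u-update.
u^{k+1} = -1.4982 + 0.4572 + 1.3748 = 0.3339
Step 4: Primal residual = |0.4572 + 1.3748| = 1.8321


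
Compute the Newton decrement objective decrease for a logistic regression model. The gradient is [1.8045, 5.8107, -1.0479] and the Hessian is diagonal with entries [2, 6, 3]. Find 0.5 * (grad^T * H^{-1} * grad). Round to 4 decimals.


Step 1: H is diagonal, so H^(-1) * g = [0.9023, 0.9685, -0.3493].
Step 2: g^T H^(-1) g = sum_i g_i^2 / H_ii
  = (1.8045)^2/2 + (5.8107)^2/6 + (-1.0479)^2/3
  = 1.6281 + 5.6274 + 0.366 = 7.6215
Step 3: Objective decrease = 0.5 * g^T H^(-1) g = 3.8108


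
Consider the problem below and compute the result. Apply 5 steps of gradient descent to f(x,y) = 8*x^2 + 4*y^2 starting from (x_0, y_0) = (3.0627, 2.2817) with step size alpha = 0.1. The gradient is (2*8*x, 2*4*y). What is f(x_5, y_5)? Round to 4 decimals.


Gradient descent on f(x,y) = 8*x^2 + 4*y^2.
Starting point: (3.0627, 2.2817), alpha = 0.1
Step 1: grad_x = 2*8*3.0627 = 49.0032, grad_y = 2*4*2.2817 = 18.2536
  x_1 = 3.0627 - 0.1*49.0032 = -1.8376
  y_1 = 2.2817 - 0.1*18.2536 = 0.4563
Step 2: grad_x = 2*8*-1.8376 = -29.4019, grad_y = 2*4*0.4563 = 3.6507
  x_2 = -1.8376 - 0.1*-29.4019 = 1.1026
  y_2 = 0.4563 - 0.1*3.6507 = 0.0913
Step 3: grad_x = 2*8*1.1026 = 17.6412, grad_y = 2*4*0.0913 = 0.7301
  x_3 = 1.1026 - 0.1*17.6412 = -0.6615
  y_3 = 0.0913 - 0.1*0.7301 = 0.0183
Step 4: grad_x = 2*8*-0.6615 = -10.5847, grad_y = 2*4*0.0183 = 0.146
  x_4 = -0.6615 - 0.1*-10.5847 = 0.3969
  y_4 = 0.0183 - 0.1*0.146 = 0.0037
Step 5: grad_x = 2*8*0.3969 = 6.3508, grad_y = 2*4*0.0037 = 0.0292
  x_5 = 0.3969 - 0.1*6.3508 = -0.2382
  y_5 = 0.0037 - 0.1*0.0292 = 0.0007
f(-0.2382, 0.0007) = 8*(-0.2382)^2 + 4*0.0007^2 = 0.4537


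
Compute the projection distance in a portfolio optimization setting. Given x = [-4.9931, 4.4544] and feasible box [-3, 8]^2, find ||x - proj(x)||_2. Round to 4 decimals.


Project each component onto [-3, 8].
clip(-4.9931) = -3.0, clip(4.4544) = 4.4544
Projection = [-3.0, 4.4544]
Squared diffs: [3.9724, 0.0]
Distance = sqrt(3.9724) = 1.9931


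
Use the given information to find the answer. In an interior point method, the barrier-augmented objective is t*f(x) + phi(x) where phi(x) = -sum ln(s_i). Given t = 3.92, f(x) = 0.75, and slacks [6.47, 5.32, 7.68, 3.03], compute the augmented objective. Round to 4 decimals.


Step 1: Compute log-barrier.
ln values: [1.8672, 1.6715, 2.0386, 1.1086]
phi = -(1.8672 + 1.6715 + 2.0386 + 1.1086) = -6.6858
Step 2: Compute augmented objective.
t*f(x) = 3.92*0.75 = 2.94
Total = 2.94 - 6.6858 = -3.7458


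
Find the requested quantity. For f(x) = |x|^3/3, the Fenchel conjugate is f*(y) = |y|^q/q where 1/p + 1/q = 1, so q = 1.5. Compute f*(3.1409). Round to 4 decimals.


The conjugate exponent q satisfies 1/p + 1/q = 1.
p = 3, so q = 3/(3 - 1) = 1.5
|y|^q = 3.1409^1.5 = 5.5665
f*(3.1409) = 5.5665 / 1.5 = 3.711


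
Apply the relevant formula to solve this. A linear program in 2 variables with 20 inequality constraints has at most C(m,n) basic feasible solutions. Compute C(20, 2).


Each vertex corresponds to some choice of n active constraints out of m, so the number of vertices is at most C(m, n) = m! / (n!(m-n)!).
m = 20, n = 2
Numerator: 20 * 19
Denominator: 2! = 2
C(20, 2) = 190


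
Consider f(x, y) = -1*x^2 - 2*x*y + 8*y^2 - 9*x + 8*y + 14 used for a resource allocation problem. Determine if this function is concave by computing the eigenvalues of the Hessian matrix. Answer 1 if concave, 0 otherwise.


The Hessian of f(x,y) = -1*x^2 - 2*x*y + 8*y^2 - 9*x + 8*y + 14 is:
H = [[-2, -2], [-2, 16]]
Trace = -2 + 16 = 14
Determinant = -2*16 - (-2)^2 = -36
Discriminant = (14)^2 - 4*-36 = 340.0
Eigenvalues: lambda_1 = -2.2195, lambda_2 = 16.2195
The function is not concave.

0


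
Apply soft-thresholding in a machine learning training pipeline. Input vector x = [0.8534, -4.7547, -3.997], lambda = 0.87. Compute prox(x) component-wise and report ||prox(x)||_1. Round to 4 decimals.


Soft-thresholding with lambda = 0.87:
prox(0.8534) = sign(0.8534)*max(|0.8534| - 0.87, 0) = 0.0
prox(-4.7547) = sign(-4.7547)*max(|-4.7547| - 0.87, 0) = -3.8847
prox(-3.997) = sign(-3.997)*max(|-3.997| - 0.87, 0) = -3.127
prox(x) = [0.0, -3.8847, -3.127]
||prox(x)||_1 = 0.0 + 3.8847 + 3.127 = 7.0117


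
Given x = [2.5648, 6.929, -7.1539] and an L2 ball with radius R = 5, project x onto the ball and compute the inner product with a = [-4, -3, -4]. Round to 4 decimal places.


Step 1: Compute ||x|| (intermediates to 6 decimals).
||x|| = sqrt(2.5648^2 + 6.929^2 + (-7.1539)^2) = 10.284334
Step 2: Project.
Since ||x|| > R, scale = R/||x|| = 5/10.284334 = 0.486176, proj(x) = scale * x
proj(x) = [1.246944, 3.368714, -3.478054]
Step 3: Dot product.
a^T * proj(x) = -4*1.246944 - 3*3.368714 - 4*(-3.478054) = -1.1817


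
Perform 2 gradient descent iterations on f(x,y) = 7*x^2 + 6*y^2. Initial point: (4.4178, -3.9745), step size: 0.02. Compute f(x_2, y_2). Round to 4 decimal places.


Gradient descent on f(x,y) = 7*x^2 + 6*y^2.
Starting point: (4.4178, -3.9745), alpha = 0.02
Step 1: grad_x = 2*7*4.4178 = 61.8492, grad_y = 2*6*-3.9745 = -47.694
  x_1 = 4.4178 - 0.02*61.8492 = 3.1808
  y_1 = -3.9745 - 0.02*-47.694 = -3.0206
Step 2: grad_x = 2*7*3.1808 = 44.5314, grad_y = 2*6*-3.0206 = -36.2474
  x_2 = 3.1808 - 0.02*44.5314 = 2.2902
  y_2 = -3.0206 - 0.02*-36.2474 = -2.2957
f(2.2902, -2.2957) = 7*2.2902^2 + 6*(-2.2957)^2 = 68.3353


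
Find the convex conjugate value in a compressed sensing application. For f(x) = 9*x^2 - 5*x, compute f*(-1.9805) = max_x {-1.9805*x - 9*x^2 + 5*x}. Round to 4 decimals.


f*(y) = sup_x {y*x - a*x^2 - b*x} = sup_x {(y-b)*x - a*x^2}
FOC: (y - b) - 2a*x = 0 => x* = (y - b)/(2a)
x* = (-1.9805 + 5)/(2*9) = 0.1678
f*(-1.9805) = (y-b)^2/(4a) = (-1.9805 + 5)^2/(4*9)
= 9.1174/36 = 0.2533


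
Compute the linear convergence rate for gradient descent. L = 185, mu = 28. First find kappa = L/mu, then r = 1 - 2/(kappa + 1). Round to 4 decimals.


Step 1: Compute the condition number.
kappa = L/mu = 185/28 = 6.6071
Step 2: Compute the convergence rate.
r = 1 - 2/(kappa + 1) = 1 - 2*mu/(L + mu) = (L - mu)/(L + mu) = 157/213 = 0.7371


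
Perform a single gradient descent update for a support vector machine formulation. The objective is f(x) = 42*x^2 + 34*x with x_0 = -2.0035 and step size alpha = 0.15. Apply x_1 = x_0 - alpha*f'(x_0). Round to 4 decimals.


We compute the gradient at x_0 and apply the update.
f'(x) = 84*x + 34
f'(-2.0035) = 84*-2.0035 + 34 = -134.294
x_1 = -2.0035 - 0.15*-134.294 = 18.1406


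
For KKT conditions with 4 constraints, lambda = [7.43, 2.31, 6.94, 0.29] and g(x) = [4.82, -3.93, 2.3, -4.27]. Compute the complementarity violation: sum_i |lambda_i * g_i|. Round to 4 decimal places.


KKT complementary slackness check:
lambda_1 * g_1 = 7.43 * 4.82 = 35.8126
lambda_2 * g_2 = 2.31 * -3.93 = -9.0783
lambda_3 * g_3 = 6.94 * 2.3 = 15.962
lambda_4 * g_4 = 0.29 * -4.27 = -1.2383
Total violation = 35.8126 + 9.0783 + 15.962 + 1.2383 = 62.0912


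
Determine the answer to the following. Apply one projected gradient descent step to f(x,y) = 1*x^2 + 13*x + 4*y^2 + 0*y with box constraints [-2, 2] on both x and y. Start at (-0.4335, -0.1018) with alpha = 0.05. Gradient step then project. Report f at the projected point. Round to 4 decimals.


Step 1: Compute gradient at (-0.4335, -0.1018).
grad_x = 2*1*-0.4335 + 13 = 12.133
grad_y = 2*4*-0.1018 + 0 = -0.8144
Step 2: Gradient step.
x_raw = -0.4335 - 0.05*12.133 = -1.0402
y_raw = -0.1018 - 0.05*-0.8144 = -0.0611
Step 3: Project onto [-2, 2].
x_proj = clip(-1.0402) = -1.0402
y_proj = clip(-0.0611) = -0.0611
Step 4: Evaluate f.
f(-1.0402, -0.0611) = -12.4251


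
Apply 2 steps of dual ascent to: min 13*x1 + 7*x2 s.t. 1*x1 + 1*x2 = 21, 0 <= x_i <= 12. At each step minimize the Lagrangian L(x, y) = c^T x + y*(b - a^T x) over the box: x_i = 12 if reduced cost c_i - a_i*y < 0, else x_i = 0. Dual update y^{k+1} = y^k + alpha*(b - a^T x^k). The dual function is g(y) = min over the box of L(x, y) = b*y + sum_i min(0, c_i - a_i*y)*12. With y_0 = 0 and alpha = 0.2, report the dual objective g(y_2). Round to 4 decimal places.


Dual ascent for LP: min 13*x1 + 7*x2, 1*x1 + 1*x2 = 21, 0 <= x_i <= 12
Step 1: y^k = 0.0, reduced costs: (13.0, 7.0)
  x^k = (0.0, 0.0), subgradient = b - a^T x = 21.0
  y^{k+1} = 0.0 + 0.2*21.0 = 4.2
Step 2: y^k = 4.2, reduced costs: (8.8, 2.8)
  x^k = (0.0, 0.0), subgradient = b - a^T x = 21.0
  y^{k+1} = 4.2 + 0.2*21.0 = 8.4
Dual objective at y_2 = 8.4: reduced costs (4.6, -1.4), box minimizer x = (0.0, 12.0)
g(y_2) = b*y + (c1 - a1*y)*x1 + (c2 - a2*y)*x2 = 21*8.4 + 4.6*0.0 + (-1.4)*12.0 = 176.4 + 0.0 - 16.8 = 159.6


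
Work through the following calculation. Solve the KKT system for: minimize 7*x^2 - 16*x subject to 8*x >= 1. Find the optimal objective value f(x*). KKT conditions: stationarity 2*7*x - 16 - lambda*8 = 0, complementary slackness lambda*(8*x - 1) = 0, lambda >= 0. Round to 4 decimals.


Step 1: Try lambda = 0 (constraint inactive).
Stationarity: 2*7*x - 16 = 0
x* = 16/(2*7) = 8/7 = 1.1429 (rounded; the exact value 8/7 is used below)
Check constraint: 8*1.1429 = 9.1432 >= 1 -- satisfied.
Step 2: Compute optimal value.
f(x*) = 7*(8/7)^2 - 16*(8/7) = -9.1429


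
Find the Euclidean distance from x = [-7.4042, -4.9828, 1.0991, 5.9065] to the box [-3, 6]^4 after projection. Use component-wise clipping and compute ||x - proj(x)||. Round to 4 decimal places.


Project each component onto [-3, 6].
clip(-7.4042) = -3.0, clip(-4.9828) = -3.0, clip(1.0991) = 1.0991, clip(5.9065) = 5.9065
Projection = [-3.0, -3.0, 1.0991, 5.9065]
Squared diffs: [19.397, 3.9315, 0.0, 0.0]
Distance = sqrt(23.3285) = 4.83


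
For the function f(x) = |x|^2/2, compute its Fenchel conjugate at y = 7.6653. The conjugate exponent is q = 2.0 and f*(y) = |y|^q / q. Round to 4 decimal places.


The conjugate exponent q satisfies 1/p + 1/q = 1.
p = 2, so q = 2/(2 - 1) = 2.0
|y|^q = 7.6653^2.0 = 58.7568
f*(7.6653) = 58.7568 / 2.0 = 29.3784


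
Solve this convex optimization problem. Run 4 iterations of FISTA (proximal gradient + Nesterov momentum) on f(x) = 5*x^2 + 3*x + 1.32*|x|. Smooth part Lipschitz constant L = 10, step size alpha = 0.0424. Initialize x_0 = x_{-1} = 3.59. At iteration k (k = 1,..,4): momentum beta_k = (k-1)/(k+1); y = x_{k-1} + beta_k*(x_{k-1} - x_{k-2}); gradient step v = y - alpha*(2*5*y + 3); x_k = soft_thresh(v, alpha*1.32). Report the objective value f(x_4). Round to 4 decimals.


FISTA on f(x) = 5*x^2 + 3*x + 1.32*|x|
L = 10, alpha = 0.0424
Iteration 1: beta = 0.0, y = 3.59 + 0.0*(3.59 - 3.59) = 3.59
  grad(y) = 38.9, v = y - alpha*grad = 1.9406
  prox(v) = soft_thresh(1.9406, 0.056) = 1.8847
Iteration 2: beta = 0.3333, y = 1.8847 + 0.3333*(1.8847 - 3.59) = 1.3162
  grad(y) = 16.1623, v = y - alpha*grad = 0.6309
  prox(v) = soft_thresh(0.6309, 0.056) = 0.575
Iteration 3: beta = 0.5, y = 0.575 + 0.5*(0.575 - 1.8847) = -0.0799
  grad(y) = 2.2013, v = y - alpha*grad = -0.1732
  prox(v) = soft_thresh(-0.1732, 0.056) = -0.1172
Iteration 4: beta = 0.6, y = -0.1172 + 0.6*(-0.1172 - 0.575) = -0.5326
  grad(y) = -2.3256, v = y - alpha*grad = -0.434
  prox(v) = soft_thresh(-0.434, 0.056) = -0.378
f(x_4) = 5*(-0.378)^2 + 3*(-0.378) + 1.32*|-0.378| = 0.0794
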